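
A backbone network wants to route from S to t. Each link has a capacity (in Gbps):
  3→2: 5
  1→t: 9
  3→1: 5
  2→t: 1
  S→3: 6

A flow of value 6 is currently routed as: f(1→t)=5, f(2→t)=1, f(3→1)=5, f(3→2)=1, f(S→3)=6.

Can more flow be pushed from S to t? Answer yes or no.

No

Residual reachable from S: {S}; t is not reachable.
Saturated cut: S→3 with total capacity 6 = current flow value. Flow is maximum.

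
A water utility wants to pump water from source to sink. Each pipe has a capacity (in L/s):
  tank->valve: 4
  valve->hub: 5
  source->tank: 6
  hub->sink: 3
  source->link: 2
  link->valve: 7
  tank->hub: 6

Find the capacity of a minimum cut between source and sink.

3

Max flow = 3 (via 1 augmenting path).
In the residual at optimum, the set reachable from source is {hub, link, source, tank, valve}.
Cut edges: hub->sink (cap 3). Sum = 3.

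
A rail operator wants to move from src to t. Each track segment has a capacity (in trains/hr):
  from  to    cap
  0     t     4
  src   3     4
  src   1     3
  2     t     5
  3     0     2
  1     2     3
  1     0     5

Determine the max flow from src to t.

5

Augment src→1→2→t: bottleneck 3. Total 3.
Augment src→3→0→t: bottleneck 2. Total 5.
No augmenting path remains in the residual graph.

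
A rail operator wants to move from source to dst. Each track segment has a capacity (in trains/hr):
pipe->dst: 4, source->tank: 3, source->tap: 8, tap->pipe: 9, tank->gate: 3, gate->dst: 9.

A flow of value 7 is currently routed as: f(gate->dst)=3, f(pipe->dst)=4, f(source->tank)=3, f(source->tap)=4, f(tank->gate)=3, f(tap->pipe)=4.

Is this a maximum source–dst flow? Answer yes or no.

Residual reachable from source: {pipe, source, tap}; dst is not reachable.
Saturated cut: source->tank, pipe->dst with total capacity 7 = current flow value. Flow is maximum.

Yes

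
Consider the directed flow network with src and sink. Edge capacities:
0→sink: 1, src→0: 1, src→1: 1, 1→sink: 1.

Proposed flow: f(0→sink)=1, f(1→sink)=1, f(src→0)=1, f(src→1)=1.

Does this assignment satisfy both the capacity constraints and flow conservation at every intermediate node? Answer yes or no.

Yes

Every edge has 0 ≤ f(e) ≤ cap(e).
At each intermediate node, inflow equals outflow.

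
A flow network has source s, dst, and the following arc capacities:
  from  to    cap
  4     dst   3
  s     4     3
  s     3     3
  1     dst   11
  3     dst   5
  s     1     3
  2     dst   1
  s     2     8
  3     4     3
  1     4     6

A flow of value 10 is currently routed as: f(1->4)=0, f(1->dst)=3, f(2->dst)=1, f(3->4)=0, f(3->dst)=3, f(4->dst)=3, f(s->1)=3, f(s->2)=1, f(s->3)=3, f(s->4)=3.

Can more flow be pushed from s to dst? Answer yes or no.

No

Residual reachable from s: {2, s}; dst is not reachable.
Saturated cut: s->1, s->3, s->4, 2->dst with total capacity 10 = current flow value. Flow is maximum.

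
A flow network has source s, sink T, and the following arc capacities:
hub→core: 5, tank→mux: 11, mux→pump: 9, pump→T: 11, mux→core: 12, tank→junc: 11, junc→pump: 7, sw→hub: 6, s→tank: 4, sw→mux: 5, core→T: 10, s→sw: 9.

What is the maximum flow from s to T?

13

Augment s→sw→hub→core→T: bottleneck 5. Total 5.
Augment s→sw→mux→core→T: bottleneck 4. Total 9.
Augment s→tank→mux→core→T: bottleneck 1. Total 10.
Augment s→tank→mux→pump→T: bottleneck 3. Total 13.
No augmenting path remains in the residual graph.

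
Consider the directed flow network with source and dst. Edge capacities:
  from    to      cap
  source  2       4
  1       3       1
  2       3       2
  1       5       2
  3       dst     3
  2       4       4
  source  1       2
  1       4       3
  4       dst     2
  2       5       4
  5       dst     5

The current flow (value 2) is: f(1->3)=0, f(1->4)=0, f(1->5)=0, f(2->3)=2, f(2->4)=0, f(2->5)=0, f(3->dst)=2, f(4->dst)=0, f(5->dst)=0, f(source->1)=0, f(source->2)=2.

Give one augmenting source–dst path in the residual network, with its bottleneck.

Residual along source->2->4->dst: source->2: 2, 2->4: 4, 4->dst: 2.
Bottleneck = min = 2.

source->2->4->dst, bottleneck 2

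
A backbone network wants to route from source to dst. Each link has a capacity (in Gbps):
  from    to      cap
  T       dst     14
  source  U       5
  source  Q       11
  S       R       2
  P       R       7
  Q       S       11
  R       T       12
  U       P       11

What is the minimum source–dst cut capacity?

Max flow = 7 (via 2 augmenting paths).
In the residual at optimum, the set reachable from source is {Q, S, source}.
Cut edges: source→U (cap 5), S→R (cap 2). Sum = 7.

7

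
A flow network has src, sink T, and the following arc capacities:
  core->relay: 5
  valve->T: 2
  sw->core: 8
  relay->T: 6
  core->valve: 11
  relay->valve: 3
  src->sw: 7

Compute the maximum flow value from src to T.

7

Augment src->sw->core->relay->T: bottleneck 5. Total 5.
Augment src->sw->core->valve->T: bottleneck 2. Total 7.
No augmenting path remains in the residual graph.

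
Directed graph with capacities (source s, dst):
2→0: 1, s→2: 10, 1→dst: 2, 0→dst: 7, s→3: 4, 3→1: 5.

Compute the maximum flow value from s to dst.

Augment s→3→1→dst: bottleneck 2. Total 2.
Augment s→2→0→dst: bottleneck 1. Total 3.
No augmenting path remains in the residual graph.

3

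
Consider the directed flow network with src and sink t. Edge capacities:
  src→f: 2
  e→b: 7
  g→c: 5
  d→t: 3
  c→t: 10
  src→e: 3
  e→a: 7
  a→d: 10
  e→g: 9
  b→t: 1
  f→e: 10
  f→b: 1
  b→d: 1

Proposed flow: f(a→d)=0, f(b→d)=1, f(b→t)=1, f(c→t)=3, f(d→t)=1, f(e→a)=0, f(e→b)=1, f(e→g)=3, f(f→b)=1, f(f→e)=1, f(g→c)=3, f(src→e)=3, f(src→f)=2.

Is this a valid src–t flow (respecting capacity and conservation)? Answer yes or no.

Yes

Every edge has 0 ≤ f(e) ≤ cap(e).
At each intermediate node, inflow equals outflow.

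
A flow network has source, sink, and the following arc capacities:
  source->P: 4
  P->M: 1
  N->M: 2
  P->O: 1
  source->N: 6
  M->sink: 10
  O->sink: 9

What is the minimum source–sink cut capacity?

Max flow = 4 (via 3 augmenting paths).
In the residual at optimum, the set reachable from source is {N, P, source}.
Cut edges: N->M (cap 2), P->M (cap 1), P->O (cap 1). Sum = 4.

4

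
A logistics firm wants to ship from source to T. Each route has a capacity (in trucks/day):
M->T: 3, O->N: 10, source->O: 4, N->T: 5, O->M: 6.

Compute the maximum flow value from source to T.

Augment source->O->M->T: bottleneck 3. Total 3.
Augment source->O->N->T: bottleneck 1. Total 4.
No augmenting path remains in the residual graph.

4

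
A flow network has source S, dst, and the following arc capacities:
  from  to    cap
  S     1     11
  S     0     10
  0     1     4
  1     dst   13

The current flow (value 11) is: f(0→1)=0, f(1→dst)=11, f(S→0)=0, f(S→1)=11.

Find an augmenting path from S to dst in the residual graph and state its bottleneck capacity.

Residual along S→0→1→dst: S→0: 10, 0→1: 4, 1→dst: 2.
Bottleneck = min = 2.

S→0→1→dst, bottleneck 2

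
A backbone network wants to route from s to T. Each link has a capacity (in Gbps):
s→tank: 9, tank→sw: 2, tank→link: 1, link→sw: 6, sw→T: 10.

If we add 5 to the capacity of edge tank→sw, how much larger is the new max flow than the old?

5

Original max flow = 3.
After raising cap(tank→sw), augmenting paths through that edge carry 5 more units.
New max flow = 8. Increase = 5.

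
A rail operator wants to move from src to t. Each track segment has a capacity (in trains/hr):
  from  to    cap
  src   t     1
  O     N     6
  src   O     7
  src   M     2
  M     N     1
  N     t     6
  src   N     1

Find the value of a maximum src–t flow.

7

Augment src→t: bottleneck 1. Total 1.
Augment src→N→t: bottleneck 1. Total 2.
Augment src→O→N→t: bottleneck 5. Total 7.
No augmenting path remains in the residual graph.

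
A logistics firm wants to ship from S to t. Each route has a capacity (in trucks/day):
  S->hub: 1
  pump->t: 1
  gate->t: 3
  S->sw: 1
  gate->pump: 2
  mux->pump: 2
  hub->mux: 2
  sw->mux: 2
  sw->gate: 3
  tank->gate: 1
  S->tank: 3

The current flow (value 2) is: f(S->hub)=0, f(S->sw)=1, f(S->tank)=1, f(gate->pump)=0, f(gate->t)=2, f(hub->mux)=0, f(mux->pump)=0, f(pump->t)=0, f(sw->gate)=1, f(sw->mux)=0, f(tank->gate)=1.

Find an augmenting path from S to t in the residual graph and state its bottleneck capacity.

Residual along S->hub->mux->pump->t: S->hub: 1, hub->mux: 2, mux->pump: 2, pump->t: 1.
Bottleneck = min = 1.

S->hub->mux->pump->t, bottleneck 1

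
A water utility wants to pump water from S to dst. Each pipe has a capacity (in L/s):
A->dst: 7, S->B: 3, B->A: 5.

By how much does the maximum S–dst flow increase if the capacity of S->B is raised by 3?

2

Original max flow = 3.
After raising cap(S->B), augmenting paths through that edge carry 2 more units.
New max flow = 5. Increase = 2.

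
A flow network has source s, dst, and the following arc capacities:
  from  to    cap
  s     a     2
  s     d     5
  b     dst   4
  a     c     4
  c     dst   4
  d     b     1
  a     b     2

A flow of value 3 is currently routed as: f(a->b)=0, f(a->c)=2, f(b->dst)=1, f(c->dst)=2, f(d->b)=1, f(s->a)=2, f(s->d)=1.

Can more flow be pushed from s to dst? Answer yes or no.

No

Residual reachable from s: {d, s}; dst is not reachable.
Saturated cut: s->a, d->b with total capacity 3 = current flow value. Flow is maximum.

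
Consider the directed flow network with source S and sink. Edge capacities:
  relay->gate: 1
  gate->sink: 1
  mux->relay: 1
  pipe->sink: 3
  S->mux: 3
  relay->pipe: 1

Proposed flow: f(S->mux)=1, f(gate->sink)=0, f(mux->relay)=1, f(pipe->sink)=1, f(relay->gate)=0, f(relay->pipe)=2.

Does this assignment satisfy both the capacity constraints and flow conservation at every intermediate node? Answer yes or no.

Capacity violated on relay->pipe: flow 2 > capacity 1.

No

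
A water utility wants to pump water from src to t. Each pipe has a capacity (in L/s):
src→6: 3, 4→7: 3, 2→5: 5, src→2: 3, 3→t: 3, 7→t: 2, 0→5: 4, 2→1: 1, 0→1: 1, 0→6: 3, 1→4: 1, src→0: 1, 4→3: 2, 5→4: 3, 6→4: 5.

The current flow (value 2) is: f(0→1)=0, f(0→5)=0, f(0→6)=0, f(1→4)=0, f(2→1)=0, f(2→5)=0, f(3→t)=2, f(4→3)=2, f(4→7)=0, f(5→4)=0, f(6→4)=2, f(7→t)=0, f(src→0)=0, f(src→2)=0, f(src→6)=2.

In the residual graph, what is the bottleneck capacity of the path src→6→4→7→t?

1

Residual capacities along the path: src→6: 1, 6→4: 3, 4→7: 3, 7→t: 2.
Minimum is 1.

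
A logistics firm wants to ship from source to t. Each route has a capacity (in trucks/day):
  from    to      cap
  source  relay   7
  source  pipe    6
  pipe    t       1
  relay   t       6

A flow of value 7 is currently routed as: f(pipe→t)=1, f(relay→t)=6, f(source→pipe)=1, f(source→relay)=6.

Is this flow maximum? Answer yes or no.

Residual reachable from source: {pipe, relay, source}; t is not reachable.
Saturated cut: pipe→t, relay→t with total capacity 7 = current flow value. Flow is maximum.

Yes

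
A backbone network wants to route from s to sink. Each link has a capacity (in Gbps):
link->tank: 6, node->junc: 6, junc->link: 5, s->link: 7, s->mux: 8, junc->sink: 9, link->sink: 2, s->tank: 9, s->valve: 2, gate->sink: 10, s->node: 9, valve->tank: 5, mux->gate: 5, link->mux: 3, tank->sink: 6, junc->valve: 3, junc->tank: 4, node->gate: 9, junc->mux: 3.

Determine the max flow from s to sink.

Augment s->link->sink: bottleneck 2. Total 2.
Augment s->tank->sink: bottleneck 6. Total 8.
Augment s->node->junc->sink: bottleneck 6. Total 14.
Augment s->node->gate->sink: bottleneck 3. Total 17.
Augment s->mux->gate->sink: bottleneck 5. Total 22.
No augmenting path remains in the residual graph.

22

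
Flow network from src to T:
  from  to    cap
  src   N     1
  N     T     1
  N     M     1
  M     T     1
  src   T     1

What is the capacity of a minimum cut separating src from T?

2

Max flow = 2 (via 2 augmenting paths).
In the residual at optimum, the set reachable from src is {src}.
Cut edges: src->N (cap 1), src->T (cap 1). Sum = 2.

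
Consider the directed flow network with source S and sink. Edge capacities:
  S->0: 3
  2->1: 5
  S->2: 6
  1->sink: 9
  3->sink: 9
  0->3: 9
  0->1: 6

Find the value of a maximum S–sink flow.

Augment S->2->1->sink: bottleneck 5. Total 5.
Augment S->0->1->sink: bottleneck 3. Total 8.
No augmenting path remains in the residual graph.

8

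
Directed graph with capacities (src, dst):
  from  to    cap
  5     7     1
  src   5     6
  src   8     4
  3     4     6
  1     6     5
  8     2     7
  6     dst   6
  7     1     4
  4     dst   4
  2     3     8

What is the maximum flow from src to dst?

5

Augment src->8->2->3->4->dst: bottleneck 4. Total 4.
Augment src->5->7->1->6->dst: bottleneck 1. Total 5.
No augmenting path remains in the residual graph.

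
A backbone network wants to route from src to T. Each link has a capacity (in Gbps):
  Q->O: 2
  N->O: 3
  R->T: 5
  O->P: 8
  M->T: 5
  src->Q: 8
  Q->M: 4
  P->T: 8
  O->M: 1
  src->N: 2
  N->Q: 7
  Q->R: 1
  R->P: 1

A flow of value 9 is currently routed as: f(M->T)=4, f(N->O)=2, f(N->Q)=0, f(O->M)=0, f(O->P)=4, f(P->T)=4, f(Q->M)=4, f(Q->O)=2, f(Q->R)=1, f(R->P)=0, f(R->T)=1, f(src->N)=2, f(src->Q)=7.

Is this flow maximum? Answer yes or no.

Residual reachable from src: {Q, src}; T is not reachable.
Saturated cut: src->N, Q->R, Q->O, Q->M with total capacity 9 = current flow value. Flow is maximum.

Yes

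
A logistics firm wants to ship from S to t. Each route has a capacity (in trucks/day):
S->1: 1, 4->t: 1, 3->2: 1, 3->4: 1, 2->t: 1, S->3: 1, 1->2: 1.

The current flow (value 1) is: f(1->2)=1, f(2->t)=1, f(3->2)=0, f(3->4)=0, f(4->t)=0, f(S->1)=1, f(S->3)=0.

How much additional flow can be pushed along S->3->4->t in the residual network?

Residual capacities along the path: S->3: 1, 3->4: 1, 4->t: 1.
Minimum is 1.

1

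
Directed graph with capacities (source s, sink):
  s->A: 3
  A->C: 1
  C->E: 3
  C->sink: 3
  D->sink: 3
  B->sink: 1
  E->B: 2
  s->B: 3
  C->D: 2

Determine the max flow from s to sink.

Augment s->B->sink: bottleneck 1. Total 1.
Augment s->A->C->sink: bottleneck 1. Total 2.
No augmenting path remains in the residual graph.

2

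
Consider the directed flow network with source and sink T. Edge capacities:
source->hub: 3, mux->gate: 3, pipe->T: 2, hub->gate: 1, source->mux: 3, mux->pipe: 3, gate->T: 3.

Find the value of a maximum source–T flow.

Augment source->hub->gate->T: bottleneck 1. Total 1.
Augment source->mux->gate->T: bottleneck 2. Total 3.
Augment source->mux->pipe->T: bottleneck 1. Total 4.
No augmenting path remains in the residual graph.

4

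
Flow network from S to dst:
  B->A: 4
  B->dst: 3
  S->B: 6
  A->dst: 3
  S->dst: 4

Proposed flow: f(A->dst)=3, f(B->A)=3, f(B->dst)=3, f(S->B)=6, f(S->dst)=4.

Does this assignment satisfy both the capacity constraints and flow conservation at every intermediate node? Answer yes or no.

Yes

Every edge has 0 ≤ f(e) ≤ cap(e).
At each intermediate node, inflow equals outflow.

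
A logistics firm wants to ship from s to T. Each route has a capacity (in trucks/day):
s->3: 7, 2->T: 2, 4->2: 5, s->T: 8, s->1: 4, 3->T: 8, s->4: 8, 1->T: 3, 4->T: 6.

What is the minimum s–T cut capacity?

Max flow = 26 (via 5 augmenting paths).
In the residual at optimum, the set reachable from s is {1, s}.
Cut edges: s->4 (cap 8), s->3 (cap 7), s->T (cap 8), 1->T (cap 3). Sum = 26.

26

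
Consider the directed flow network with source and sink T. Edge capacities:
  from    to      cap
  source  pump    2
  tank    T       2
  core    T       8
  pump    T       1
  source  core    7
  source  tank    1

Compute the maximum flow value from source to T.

Augment source→core→T: bottleneck 7. Total 7.
Augment source→pump→T: bottleneck 1. Total 8.
Augment source→tank→T: bottleneck 1. Total 9.
No augmenting path remains in the residual graph.

9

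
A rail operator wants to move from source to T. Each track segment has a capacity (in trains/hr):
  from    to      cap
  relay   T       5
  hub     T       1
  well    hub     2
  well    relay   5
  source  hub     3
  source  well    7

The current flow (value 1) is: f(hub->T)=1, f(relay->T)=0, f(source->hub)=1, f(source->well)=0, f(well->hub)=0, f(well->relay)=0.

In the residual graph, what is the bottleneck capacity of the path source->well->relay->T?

Residual capacities along the path: source->well: 7, well->relay: 5, relay->T: 5.
Minimum is 5.

5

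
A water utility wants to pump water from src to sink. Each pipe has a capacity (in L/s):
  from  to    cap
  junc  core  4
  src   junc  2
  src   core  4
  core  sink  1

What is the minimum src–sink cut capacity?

Max flow = 1 (via 1 augmenting path).
In the residual at optimum, the set reachable from src is {core, junc, src}.
Cut edges: core→sink (cap 1). Sum = 1.

1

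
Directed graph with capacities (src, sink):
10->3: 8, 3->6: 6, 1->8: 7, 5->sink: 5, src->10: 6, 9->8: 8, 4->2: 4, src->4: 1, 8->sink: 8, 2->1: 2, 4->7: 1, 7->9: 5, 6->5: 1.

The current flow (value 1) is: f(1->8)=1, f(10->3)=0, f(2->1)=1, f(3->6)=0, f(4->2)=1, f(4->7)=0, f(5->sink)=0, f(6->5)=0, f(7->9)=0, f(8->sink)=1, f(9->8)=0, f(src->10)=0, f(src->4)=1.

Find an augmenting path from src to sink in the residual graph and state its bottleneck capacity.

src->10->3->6->5->sink, bottleneck 1

Residual along src->10->3->6->5->sink: src->10: 6, 10->3: 8, 3->6: 6, 6->5: 1, 5->sink: 5.
Bottleneck = min = 1.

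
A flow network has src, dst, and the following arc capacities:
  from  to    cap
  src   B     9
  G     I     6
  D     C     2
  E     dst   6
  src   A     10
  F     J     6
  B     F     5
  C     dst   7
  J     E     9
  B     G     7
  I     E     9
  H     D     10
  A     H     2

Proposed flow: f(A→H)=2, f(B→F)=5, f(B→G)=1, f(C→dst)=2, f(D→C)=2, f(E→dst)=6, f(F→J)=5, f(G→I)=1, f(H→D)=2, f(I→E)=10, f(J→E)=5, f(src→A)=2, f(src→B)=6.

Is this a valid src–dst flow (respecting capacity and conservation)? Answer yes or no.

No

Capacity violated on I→E: flow 10 > capacity 9.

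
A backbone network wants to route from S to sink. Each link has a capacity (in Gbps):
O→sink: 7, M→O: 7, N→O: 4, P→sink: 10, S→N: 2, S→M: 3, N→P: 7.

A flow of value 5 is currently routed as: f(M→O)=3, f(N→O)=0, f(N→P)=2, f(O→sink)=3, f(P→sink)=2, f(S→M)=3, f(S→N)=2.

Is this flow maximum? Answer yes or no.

Yes

Residual reachable from S: {S}; sink is not reachable.
Saturated cut: S→N, S→M with total capacity 5 = current flow value. Flow is maximum.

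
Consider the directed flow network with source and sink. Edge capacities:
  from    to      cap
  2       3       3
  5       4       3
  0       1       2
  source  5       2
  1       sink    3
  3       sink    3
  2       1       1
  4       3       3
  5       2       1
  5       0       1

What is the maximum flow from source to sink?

2

Augment source→5→2→1→sink: bottleneck 1. Total 1.
Augment source→5→4→3→sink: bottleneck 1. Total 2.
No augmenting path remains in the residual graph.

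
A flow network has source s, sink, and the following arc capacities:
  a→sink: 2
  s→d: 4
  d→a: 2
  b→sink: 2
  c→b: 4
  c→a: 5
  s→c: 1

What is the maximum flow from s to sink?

Augment s→c→b→sink: bottleneck 1. Total 1.
Augment s→d→a→sink: bottleneck 2. Total 3.
No augmenting path remains in the residual graph.

3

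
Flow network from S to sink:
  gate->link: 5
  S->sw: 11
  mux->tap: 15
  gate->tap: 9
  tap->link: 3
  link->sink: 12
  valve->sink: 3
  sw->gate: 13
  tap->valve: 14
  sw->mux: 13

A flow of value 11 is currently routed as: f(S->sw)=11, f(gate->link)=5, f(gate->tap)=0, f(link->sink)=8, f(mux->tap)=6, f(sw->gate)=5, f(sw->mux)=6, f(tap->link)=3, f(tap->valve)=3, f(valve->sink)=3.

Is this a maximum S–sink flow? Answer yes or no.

Residual reachable from S: {S}; sink is not reachable.
Saturated cut: S->sw with total capacity 11 = current flow value. Flow is maximum.

Yes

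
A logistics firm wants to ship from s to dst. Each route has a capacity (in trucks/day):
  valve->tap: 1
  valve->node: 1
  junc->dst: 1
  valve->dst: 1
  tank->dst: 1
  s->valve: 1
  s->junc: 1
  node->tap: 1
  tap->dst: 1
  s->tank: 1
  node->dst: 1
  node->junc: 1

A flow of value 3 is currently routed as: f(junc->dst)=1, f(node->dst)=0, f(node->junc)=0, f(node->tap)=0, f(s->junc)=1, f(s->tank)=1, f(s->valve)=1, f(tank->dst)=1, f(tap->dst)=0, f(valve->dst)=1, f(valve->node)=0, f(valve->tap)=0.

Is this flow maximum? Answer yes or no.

Yes

Residual reachable from s: {s}; dst is not reachable.
Saturated cut: s->valve, s->junc, s->tank with total capacity 3 = current flow value. Flow is maximum.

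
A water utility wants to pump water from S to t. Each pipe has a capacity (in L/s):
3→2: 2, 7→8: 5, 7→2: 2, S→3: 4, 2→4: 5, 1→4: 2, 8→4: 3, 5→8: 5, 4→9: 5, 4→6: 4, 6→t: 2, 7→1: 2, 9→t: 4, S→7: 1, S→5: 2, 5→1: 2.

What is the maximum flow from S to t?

5

Augment S→7→2→4→6→t: bottleneck 1. Total 1.
Augment S→5→8→4→6→t: bottleneck 1. Total 2.
Augment S→5→8→4→9→t: bottleneck 1. Total 3.
Augment S→3→2→4→9→t: bottleneck 2. Total 5.
No augmenting path remains in the residual graph.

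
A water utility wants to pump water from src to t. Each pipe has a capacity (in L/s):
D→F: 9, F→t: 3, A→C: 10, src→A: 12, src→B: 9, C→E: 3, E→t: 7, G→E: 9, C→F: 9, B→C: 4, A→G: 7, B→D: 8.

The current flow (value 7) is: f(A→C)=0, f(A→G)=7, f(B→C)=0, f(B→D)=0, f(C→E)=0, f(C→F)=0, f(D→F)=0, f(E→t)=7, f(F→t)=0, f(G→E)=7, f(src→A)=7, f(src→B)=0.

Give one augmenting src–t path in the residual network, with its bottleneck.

src→A→C→F→t, bottleneck 3

Residual along src→A→C→F→t: src→A: 5, A→C: 10, C→F: 9, F→t: 3.
Bottleneck = min = 3.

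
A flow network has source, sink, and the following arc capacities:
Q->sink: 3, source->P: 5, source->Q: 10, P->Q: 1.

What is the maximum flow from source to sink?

3

Augment source->Q->sink: bottleneck 3. Total 3.
No augmenting path remains in the residual graph.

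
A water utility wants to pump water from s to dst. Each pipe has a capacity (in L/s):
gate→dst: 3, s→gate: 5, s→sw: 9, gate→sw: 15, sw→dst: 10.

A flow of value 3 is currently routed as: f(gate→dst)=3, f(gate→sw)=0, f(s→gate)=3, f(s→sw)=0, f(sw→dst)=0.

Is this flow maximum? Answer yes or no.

No

Residual path s→sw→dst has bottleneck 9 > 0.
Pushing 9 along it raises the flow to 12, so the given flow is not maximum.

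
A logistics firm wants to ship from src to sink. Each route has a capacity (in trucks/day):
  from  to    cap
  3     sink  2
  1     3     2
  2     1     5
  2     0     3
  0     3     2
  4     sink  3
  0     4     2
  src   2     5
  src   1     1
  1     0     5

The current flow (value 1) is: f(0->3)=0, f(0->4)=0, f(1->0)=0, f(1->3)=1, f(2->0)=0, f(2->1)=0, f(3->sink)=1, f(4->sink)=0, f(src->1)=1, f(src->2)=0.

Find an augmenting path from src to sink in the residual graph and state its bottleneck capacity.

src->2->1->3->sink, bottleneck 1

Residual along src->2->1->3->sink: src->2: 5, 2->1: 5, 1->3: 1, 3->sink: 1.
Bottleneck = min = 1.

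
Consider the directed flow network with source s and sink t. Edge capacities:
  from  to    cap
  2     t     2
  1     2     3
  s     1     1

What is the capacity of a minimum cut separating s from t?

Max flow = 1 (via 1 augmenting path).
In the residual at optimum, the set reachable from s is {s}.
Cut edges: s->1 (cap 1). Sum = 1.

1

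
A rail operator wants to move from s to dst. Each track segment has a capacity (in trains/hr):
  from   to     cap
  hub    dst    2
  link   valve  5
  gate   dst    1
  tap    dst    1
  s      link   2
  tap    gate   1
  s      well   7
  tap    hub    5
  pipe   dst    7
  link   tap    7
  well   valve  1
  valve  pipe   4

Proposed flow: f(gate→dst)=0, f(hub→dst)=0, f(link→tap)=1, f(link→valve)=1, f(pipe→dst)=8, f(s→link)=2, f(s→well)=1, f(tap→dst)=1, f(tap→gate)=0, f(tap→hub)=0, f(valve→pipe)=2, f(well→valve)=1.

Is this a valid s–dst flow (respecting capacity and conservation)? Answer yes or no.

Capacity violated on pipe→dst: flow 8 > capacity 7.

No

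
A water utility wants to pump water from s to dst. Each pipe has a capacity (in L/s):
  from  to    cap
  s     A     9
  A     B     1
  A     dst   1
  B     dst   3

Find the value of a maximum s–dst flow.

2

Augment s->A->dst: bottleneck 1. Total 1.
Augment s->A->B->dst: bottleneck 1. Total 2.
No augmenting path remains in the residual graph.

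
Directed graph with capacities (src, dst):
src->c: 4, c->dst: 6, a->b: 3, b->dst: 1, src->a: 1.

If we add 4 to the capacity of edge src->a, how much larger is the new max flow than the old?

Original max flow = 5.
Even with extra capacity on src->a, another cut of capacity 5 remains binding.
New max flow = 5. Increase = 0.

0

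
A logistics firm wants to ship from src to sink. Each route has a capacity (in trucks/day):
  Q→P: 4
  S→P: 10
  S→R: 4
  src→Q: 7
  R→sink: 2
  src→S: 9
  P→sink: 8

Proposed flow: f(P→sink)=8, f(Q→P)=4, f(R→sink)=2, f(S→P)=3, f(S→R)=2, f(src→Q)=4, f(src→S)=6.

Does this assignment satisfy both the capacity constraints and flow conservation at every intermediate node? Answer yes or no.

Conservation fails at S: inflow 6 ≠ outflow 5.

No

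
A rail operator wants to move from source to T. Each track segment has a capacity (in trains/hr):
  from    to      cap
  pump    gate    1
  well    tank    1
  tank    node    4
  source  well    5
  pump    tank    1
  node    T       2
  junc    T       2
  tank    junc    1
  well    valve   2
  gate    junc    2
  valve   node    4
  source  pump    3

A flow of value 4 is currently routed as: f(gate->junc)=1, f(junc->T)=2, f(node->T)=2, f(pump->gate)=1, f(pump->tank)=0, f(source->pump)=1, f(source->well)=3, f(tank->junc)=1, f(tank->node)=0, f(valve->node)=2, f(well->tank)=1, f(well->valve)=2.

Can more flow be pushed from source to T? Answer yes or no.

Residual reachable from source: {node, pump, source, tank, valve, well}; T is not reachable.
Saturated cut: pump->gate, tank->junc, node->T with total capacity 4 = current flow value. Flow is maximum.

No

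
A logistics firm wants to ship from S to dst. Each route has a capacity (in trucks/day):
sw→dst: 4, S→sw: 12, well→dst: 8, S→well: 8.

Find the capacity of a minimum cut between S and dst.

Max flow = 12 (via 2 augmenting paths).
In the residual at optimum, the set reachable from S is {S, sw}.
Cut edges: S→well (cap 8), sw→dst (cap 4). Sum = 12.

12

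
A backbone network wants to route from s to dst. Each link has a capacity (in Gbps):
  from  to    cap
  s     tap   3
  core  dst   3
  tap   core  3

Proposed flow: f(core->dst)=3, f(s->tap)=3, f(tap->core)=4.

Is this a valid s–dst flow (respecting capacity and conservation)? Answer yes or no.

Capacity violated on tap->core: flow 4 > capacity 3.

No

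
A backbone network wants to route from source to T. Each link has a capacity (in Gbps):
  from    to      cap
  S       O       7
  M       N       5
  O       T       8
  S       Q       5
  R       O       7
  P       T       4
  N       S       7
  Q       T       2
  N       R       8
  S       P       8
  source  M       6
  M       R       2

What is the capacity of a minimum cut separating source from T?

Max flow = 6 (via 2 augmenting paths).
In the residual at optimum, the set reachable from source is {source}.
Cut edges: source->M (cap 6). Sum = 6.

6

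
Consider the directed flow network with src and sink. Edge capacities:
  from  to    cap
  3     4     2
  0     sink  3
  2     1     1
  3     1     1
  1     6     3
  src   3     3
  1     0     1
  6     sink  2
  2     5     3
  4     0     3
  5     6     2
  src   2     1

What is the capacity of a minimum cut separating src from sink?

4

Max flow = 4 (via 3 augmenting paths).
In the residual at optimum, the set reachable from src is {src}.
Cut edges: src→2 (cap 1), src→3 (cap 3). Sum = 4.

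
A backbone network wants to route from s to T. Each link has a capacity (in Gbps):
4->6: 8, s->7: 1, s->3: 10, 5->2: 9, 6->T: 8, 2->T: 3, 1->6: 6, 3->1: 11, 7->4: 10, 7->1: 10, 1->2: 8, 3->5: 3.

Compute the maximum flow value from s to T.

Augment s->7->4->6->T: bottleneck 1. Total 1.
Augment s->3->1->6->T: bottleneck 6. Total 7.
Augment s->3->1->2->T: bottleneck 3. Total 10.
No augmenting path remains in the residual graph.

10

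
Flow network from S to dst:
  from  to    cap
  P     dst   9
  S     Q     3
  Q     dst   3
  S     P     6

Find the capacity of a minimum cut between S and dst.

Max flow = 9 (via 2 augmenting paths).
In the residual at optimum, the set reachable from S is {S}.
Cut edges: S->P (cap 6), S->Q (cap 3). Sum = 9.

9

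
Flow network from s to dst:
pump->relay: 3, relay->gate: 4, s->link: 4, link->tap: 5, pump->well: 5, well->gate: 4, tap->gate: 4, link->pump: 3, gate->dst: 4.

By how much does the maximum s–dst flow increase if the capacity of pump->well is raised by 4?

0

Original max flow = 4.
Edge pump->well does not cross the min cut (source side {s}), so extra capacity there cannot help.
New max flow = 4. Increase = 0.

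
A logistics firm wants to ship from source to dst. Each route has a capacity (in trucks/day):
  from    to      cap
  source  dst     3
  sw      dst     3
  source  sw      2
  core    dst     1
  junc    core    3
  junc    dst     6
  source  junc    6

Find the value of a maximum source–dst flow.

11

Augment source->dst: bottleneck 3. Total 3.
Augment source->junc->dst: bottleneck 6. Total 9.
Augment source->sw->dst: bottleneck 2. Total 11.
No augmenting path remains in the residual graph.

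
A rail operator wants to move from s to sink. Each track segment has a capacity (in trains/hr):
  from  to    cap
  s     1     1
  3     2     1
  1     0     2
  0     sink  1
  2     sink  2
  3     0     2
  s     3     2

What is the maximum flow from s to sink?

Augment s→3→2→sink: bottleneck 1. Total 1.
Augment s→3→0→sink: bottleneck 1. Total 2.
No augmenting path remains in the residual graph.

2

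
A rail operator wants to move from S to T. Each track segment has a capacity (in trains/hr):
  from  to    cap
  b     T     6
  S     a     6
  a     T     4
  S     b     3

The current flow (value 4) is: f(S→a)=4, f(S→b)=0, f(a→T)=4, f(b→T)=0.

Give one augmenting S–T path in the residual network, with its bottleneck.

Residual along S→b→T: S→b: 3, b→T: 6.
Bottleneck = min = 3.

S→b→T, bottleneck 3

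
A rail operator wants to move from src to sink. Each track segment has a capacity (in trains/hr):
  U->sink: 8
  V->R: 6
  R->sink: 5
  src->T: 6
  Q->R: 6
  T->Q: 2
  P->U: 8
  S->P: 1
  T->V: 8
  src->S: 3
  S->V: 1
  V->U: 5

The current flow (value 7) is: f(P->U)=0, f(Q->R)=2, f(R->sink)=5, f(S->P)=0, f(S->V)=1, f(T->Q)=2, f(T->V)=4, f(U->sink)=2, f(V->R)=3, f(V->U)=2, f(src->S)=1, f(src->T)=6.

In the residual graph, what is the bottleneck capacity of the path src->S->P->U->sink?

Residual capacities along the path: src->S: 2, S->P: 1, P->U: 8, U->sink: 6.
Minimum is 1.

1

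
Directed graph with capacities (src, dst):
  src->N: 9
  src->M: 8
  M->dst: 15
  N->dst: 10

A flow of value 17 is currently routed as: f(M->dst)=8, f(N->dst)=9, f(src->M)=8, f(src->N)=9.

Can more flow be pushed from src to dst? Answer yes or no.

Residual reachable from src: {src}; dst is not reachable.
Saturated cut: src->N, src->M with total capacity 17 = current flow value. Flow is maximum.

No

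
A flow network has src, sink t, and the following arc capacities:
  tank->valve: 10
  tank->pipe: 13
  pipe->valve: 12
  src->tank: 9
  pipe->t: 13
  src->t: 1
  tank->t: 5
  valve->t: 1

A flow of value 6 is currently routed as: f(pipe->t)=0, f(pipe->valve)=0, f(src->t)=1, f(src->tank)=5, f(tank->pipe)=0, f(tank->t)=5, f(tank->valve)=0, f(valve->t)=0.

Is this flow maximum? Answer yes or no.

No

Residual path src->tank->pipe->t has bottleneck 4 > 0.
Pushing 4 along it raises the flow to 10, so the given flow is not maximum.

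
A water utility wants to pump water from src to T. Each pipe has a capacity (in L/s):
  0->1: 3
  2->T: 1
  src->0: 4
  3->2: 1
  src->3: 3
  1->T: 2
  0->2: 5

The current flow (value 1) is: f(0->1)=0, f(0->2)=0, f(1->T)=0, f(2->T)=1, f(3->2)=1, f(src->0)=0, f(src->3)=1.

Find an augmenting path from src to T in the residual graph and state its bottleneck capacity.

Residual along src->0->1->T: src->0: 4, 0->1: 3, 1->T: 2.
Bottleneck = min = 2.

src->0->1->T, bottleneck 2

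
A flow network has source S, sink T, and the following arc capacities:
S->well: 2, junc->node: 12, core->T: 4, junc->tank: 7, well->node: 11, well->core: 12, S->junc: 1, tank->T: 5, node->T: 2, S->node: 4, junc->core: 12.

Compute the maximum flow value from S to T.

Augment S->node->T: bottleneck 2. Total 2.
Augment S->junc->core->T: bottleneck 1. Total 3.
Augment S->well->core->T: bottleneck 2. Total 5.
No augmenting path remains in the residual graph.

5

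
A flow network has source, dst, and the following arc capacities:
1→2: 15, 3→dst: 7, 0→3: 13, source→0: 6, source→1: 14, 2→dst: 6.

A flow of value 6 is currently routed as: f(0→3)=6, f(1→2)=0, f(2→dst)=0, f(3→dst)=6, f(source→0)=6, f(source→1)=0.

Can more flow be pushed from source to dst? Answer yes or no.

Yes

Residual path source→1→2→dst has bottleneck 6 > 0.
Pushing 6 along it raises the flow to 12, so the given flow is not maximum.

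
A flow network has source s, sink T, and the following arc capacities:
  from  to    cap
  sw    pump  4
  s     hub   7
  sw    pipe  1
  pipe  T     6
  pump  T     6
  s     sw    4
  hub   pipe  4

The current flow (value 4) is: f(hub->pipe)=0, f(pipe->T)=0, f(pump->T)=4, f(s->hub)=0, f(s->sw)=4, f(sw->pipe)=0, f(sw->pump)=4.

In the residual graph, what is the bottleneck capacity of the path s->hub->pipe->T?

Residual capacities along the path: s->hub: 7, hub->pipe: 4, pipe->T: 6.
Minimum is 4.

4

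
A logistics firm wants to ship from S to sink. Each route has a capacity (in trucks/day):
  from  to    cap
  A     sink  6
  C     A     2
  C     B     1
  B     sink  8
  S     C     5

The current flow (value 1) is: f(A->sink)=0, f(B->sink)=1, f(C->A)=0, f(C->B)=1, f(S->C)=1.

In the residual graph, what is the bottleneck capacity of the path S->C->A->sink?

2

Residual capacities along the path: S->C: 4, C->A: 2, A->sink: 6.
Minimum is 2.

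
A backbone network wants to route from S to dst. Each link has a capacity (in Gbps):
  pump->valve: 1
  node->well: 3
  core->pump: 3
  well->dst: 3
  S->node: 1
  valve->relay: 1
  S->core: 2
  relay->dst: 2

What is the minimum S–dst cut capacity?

2

Max flow = 2 (via 2 augmenting paths).
In the residual at optimum, the set reachable from S is {S, core, pump}.
Cut edges: pump->valve (cap 1), S->node (cap 1). Sum = 2.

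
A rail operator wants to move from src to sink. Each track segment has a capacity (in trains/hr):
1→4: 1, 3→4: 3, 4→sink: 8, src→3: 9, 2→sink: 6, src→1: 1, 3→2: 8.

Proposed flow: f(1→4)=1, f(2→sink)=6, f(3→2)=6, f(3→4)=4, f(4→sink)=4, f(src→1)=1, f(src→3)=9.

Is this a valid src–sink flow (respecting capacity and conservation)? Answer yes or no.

Capacity violated on 3→4: flow 4 > capacity 3.

No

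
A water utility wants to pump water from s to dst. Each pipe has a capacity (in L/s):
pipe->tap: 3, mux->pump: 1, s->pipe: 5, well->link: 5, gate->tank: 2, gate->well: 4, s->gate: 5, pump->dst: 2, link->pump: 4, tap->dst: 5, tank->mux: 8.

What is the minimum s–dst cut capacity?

5

Max flow = 5 (via 3 augmenting paths).
In the residual at optimum, the set reachable from s is {gate, link, mux, pipe, pump, s, tank, well}.
Cut edges: pipe->tap (cap 3), pump->dst (cap 2). Sum = 5.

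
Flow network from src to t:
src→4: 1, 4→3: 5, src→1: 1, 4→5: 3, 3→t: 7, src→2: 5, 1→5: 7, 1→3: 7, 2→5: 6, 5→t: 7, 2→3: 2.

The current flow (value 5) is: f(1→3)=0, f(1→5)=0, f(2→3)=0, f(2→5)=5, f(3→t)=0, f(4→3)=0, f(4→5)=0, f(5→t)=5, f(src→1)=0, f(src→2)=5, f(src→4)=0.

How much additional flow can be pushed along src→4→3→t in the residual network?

Residual capacities along the path: src→4: 1, 4→3: 5, 3→t: 7.
Minimum is 1.

1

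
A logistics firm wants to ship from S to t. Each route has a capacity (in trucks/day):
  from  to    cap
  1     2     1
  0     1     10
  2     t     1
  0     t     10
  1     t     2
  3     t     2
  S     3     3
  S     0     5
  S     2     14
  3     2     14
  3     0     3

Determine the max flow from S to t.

9

Augment S→3→t: bottleneck 2. Total 2.
Augment S→0→t: bottleneck 5. Total 7.
Augment S→2→t: bottleneck 1. Total 8.
Augment S→3→0→t: bottleneck 1. Total 9.
No augmenting path remains in the residual graph.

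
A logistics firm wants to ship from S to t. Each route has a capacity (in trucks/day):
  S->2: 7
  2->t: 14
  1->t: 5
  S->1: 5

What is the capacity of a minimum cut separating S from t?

12

Max flow = 12 (via 2 augmenting paths).
In the residual at optimum, the set reachable from S is {S}.
Cut edges: S->2 (cap 7), S->1 (cap 5). Sum = 12.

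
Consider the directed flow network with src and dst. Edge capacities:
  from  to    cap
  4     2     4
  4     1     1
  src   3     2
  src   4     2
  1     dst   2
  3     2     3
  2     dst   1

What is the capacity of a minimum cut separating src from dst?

Max flow = 2 (via 2 augmenting paths).
In the residual at optimum, the set reachable from src is {2, 3, 4, src}.
Cut edges: 4->1 (cap 1), 2->dst (cap 1). Sum = 2.

2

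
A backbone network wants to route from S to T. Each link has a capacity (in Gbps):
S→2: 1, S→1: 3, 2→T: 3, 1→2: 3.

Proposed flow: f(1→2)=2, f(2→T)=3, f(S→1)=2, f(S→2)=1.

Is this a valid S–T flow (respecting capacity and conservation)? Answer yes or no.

Yes

Every edge has 0 ≤ f(e) ≤ cap(e).
At each intermediate node, inflow equals outflow.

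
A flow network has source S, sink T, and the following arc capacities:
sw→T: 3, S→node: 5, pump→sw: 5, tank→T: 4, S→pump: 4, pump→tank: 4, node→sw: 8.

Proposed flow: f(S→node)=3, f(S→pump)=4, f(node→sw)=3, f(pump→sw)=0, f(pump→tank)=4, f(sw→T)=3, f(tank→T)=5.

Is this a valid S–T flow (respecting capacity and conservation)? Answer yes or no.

No

Capacity violated on tank→T: flow 5 > capacity 4.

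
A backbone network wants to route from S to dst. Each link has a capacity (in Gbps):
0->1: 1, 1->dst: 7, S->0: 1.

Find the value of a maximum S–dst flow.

Augment S->0->1->dst: bottleneck 1. Total 1.
No augmenting path remains in the residual graph.

1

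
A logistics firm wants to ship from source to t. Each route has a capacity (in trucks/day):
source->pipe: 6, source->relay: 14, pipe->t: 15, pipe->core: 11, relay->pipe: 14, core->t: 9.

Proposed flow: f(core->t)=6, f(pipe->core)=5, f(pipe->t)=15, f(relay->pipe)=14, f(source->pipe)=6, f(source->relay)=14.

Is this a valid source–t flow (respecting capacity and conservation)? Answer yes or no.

No

Conservation fails at core: inflow 5 ≠ outflow 6.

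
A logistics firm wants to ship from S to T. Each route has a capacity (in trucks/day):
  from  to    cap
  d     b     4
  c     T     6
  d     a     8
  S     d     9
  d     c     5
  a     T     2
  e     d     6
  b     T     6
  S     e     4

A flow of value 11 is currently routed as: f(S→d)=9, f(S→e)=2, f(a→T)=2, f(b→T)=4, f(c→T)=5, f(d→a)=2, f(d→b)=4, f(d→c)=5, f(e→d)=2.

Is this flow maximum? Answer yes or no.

Residual reachable from S: {S, a, d, e}; T is not reachable.
Saturated cut: d→c, d→b, a→T with total capacity 11 = current flow value. Flow is maximum.

Yes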